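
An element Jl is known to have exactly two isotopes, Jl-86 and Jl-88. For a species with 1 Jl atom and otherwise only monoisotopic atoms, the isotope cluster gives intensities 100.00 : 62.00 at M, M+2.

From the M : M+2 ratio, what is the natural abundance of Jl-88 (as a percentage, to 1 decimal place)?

38.3%

If p is the fraction of Jl that is Jl-86, then I(M+2)/I(M) = [C(1,1)·p^0·(1−p)] / p^1 = 1·(1−p)/p = 62.00/100.00 = 0.6200
(1−p)/p = 0.6200/1 = 0.6200  ⇒  p = 1/(1 + 0.6200) = 0.6173
Jl-86: 61.7%, Jl-88: 38.3%.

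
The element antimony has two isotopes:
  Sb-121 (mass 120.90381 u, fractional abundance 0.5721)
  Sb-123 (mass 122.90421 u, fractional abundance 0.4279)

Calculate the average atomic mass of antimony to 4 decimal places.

121.7598 u

The abundance-weighted mean is 0.5721 × 120.90381 + 0.4279 × 122.90421
= 69.169070 + 52.590711 = 121.759781 u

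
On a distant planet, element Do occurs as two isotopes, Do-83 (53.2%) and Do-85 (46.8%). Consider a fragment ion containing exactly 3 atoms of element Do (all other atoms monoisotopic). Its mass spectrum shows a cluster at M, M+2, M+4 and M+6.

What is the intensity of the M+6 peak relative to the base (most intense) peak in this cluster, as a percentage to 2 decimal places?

25.80%

Binomial terms of (0.532 + 0.468)^3: M 0.1506, M+2 0.3974, M+4 0.3496, M+6 0.1025 → M+2 is the base peak.
P(M+2) = C(3,1) × 0.532^2 × 0.468^1 = 3 × 0.283024 × 0.4680 = 0.397366 (base)
P(M+6) = C(3,3) × 0.532^0 × 0.468^3 = 1 × 1.0000 × 0.10250323 = 0.102503
Relative intensity = 0.102503 / 0.397366 × 100 = 25.80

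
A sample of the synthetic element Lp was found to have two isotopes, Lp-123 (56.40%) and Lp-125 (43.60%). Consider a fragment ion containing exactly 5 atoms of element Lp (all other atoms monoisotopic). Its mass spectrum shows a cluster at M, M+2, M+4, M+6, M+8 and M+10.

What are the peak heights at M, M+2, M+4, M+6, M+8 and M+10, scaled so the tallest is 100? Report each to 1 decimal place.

The 5 Lp atoms are independent, so intensities follow the terms of (0.5640 + 0.4360)^5.
P(M) = 0.5640^5 = 0.057068
P(M+2) = 5 × 0.5640^4 × 0.4360^1 = 0.220583
P(M+4) = 10 × 0.5640^3 × 0.4360^2 = 0.341044
P(M+6) = 10 × 0.5640^2 × 0.4360^3 = 0.263644
P(M+8) = 5 × 0.5640^1 × 0.4360^4 = 0.101905
P(M+10) = 0.4360^5 = 0.015756
The M+4 peak is largest (0.341044); scaling to 100 gives 16.7 : 64.7 : 100.0 : 77.3 : 29.9 : 4.6.

16.7 : 64.7 : 100.0 : 77.3 : 29.9 : 4.6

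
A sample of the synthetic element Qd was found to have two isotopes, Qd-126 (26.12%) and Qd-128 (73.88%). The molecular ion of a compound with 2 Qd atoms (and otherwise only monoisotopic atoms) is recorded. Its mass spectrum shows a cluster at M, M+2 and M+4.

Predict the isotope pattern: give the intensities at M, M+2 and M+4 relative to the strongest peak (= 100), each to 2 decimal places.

Expanding (0.2612 + 0.7388)^2:
P(M) = 0.2612^2 = 0.068225
P(M+2) = 2 × 0.2612^1 × 0.7388^1 = 0.385949
P(M+4) = 0.7388^2 = 0.545825
The M+4 peak is largest (0.545825); scaling to 100 gives 12.50 : 70.71 : 100.00.

12.50 : 70.71 : 100.00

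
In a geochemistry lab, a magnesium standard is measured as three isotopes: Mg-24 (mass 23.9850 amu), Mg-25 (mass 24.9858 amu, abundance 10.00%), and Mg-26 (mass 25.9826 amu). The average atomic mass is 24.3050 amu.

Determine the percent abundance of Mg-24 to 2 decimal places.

The remaining 90.00% is split between Mg-24 (fraction x) and Mg-26 (fraction 0.9000 − x).
Substituting: 23.9850x + 25.9826(0.9000 − x) = 21.80642
(23.9850 − 25.9826)x = -1.57792  ⇒  x = 0.78991, y = 0.11009
Mg-24: 78.99%, Mg-26: 11.01%.

78.99%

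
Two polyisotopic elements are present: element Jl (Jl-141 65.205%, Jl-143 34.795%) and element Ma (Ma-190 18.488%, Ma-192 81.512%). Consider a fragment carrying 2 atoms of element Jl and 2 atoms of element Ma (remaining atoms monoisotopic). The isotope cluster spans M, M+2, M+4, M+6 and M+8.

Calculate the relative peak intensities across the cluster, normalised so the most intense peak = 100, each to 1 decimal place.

3.4 : 33.9 : 100.0 : 79.8 : 19.0

Element Jl pattern (n=2): 0.4251692 : 0.45376159 : 0.1210692
Element Ma pattern (n=2): 0.03418061 : 0.30139877 : 0.66442061
Convolve the two distributions (both contribute in 2-u steps):
  M: 0.4251692×0.03418061 = 0.014533
  M+2: 0.4251692×0.30139877 + 0.45376159×0.03418061 = 0.143655
  M+4: 0.4251692×0.66442061 + 0.45376159×0.30139877 + 0.1210692×0.03418061 = 0.423393
  M+6: 0.45376159×0.66442061 + 0.1210692×0.30139877 = 0.337979
  M+8: 0.1210692×0.66442061 = 0.080441
Scale to base peak (0.423393) = 100: 3.4 : 33.9 : 100.0 : 79.8 : 19.0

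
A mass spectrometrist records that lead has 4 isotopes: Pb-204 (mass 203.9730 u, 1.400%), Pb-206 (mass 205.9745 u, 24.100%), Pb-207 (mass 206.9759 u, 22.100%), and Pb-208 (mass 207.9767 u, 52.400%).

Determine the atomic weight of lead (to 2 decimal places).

207.22 u

Average mass = Σ (abundance × isotope mass) = 0.01400 × 203.9730 + 0.24100 × 205.9745 + 0.22100 × 206.9759 + 0.52400 × 207.9767
= 2.85562 + 49.63985 + 45.74167 + 108.97979 = 207.21693 u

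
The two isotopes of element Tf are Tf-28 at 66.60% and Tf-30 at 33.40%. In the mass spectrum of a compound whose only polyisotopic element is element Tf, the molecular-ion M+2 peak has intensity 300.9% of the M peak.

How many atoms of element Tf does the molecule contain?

With n Tf atoms, P(M+2)/P(M) = C(n,1)·p^(n−1)q / p^n = n·q/p = n · 0.3340/0.6660.
n = 3.009 × 0.6660/0.3340 = 6.00 ≈ 6

6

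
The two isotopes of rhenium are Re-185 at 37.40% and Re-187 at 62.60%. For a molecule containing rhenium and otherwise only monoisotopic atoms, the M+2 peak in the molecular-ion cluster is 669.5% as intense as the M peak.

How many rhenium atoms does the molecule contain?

For n independent Re atoms, I(M+2)/I(M) = n · (abundance Re-187) / (abundance Re-185) = n · 0.6260/0.3740.
n = 6.695 × 0.3740/0.6260 = 4.00 ≈ 4

4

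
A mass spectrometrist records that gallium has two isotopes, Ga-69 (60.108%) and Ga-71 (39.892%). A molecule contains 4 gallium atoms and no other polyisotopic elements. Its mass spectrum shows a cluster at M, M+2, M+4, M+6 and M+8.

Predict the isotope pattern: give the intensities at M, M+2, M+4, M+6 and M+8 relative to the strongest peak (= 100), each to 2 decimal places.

Each Ga atom is independently Ga-69 (p = 0.60108) or Ga-71 (q = 0.39892); the cluster is the binomial expansion (p + q)^4.
P(M) = 0.60108^4 = 0.130536
P(M+2) = 4 × 0.60108^3 × 0.39892^1 = 0.346531
P(M+4) = 6 × 0.60108^2 × 0.39892^2 = 0.344975
P(M+6) = 4 × 0.60108^1 × 0.39892^3 = 0.152633
P(M+8) = 0.39892^4 = 0.025325
The M+2 peak is largest (0.346531); scaling to 100 gives 37.67 : 100.00 : 99.55 : 44.05 : 7.31.

37.67 : 100.00 : 99.55 : 44.05 : 7.31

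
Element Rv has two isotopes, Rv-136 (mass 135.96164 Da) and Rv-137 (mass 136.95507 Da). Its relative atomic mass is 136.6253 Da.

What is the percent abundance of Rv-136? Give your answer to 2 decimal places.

33.20%

Let x be the fractional abundance of Rv-136; then Rv-137 has abundance 1 − x.
135.96164·x + 136.95507·(1 − x) = 136.6253
(135.96164 − 136.95507)·x = 136.6253 − 136.95507
x = -0.32977 / -0.99343 = 0.33195 → 33.20% Rv-136, 66.80% Rv-137.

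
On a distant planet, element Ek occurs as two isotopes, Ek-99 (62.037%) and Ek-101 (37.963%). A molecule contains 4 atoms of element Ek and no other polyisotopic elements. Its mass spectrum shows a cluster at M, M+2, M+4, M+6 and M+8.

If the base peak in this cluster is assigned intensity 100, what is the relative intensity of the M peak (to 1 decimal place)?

Binomial terms of (0.62037 + 0.37963)^4: M 0.1481, M+2 0.3626, M+4 0.3328, M+6 0.1358, M+8 0.0208 → M+2 is the base peak.
P(M+2) = C(4,1) × 0.62037^3 × 0.37963^1 = 4 × 0.23875494 × 0.37963 = 0.362554 (base)
P(M) = C(4,0) × 0.62037^4 × 0.37963^0 = 1 × 0.1481164 × 1.0000 = 0.148116
Relative intensity = 0.148116 / 0.362554 × 100 = 40.9

40.9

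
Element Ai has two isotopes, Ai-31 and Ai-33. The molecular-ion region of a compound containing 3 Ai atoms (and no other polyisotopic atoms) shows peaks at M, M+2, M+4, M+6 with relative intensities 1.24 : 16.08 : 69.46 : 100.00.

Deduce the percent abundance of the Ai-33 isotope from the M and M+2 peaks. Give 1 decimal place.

81.2%

If p is the fraction of Ai that is Ai-31, then I(M+2)/I(M) = [C(3,1)·p^2·(1−p)] / p^3 = 3·(1−p)/p = 16.08/1.24 = 12.9677
(1−p)/p = 12.9677/3 = 4.3226  ⇒  p = 1/(1 + 4.3226) = 0.1879
Ai-31: 18.8%, Ai-33: 81.2%.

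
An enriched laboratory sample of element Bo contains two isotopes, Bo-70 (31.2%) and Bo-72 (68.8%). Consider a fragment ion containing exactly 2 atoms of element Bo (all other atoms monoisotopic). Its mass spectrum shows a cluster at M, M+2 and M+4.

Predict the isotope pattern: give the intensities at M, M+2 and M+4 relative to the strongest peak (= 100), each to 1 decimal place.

Each Bo atom is independently Bo-70 (p = 0.312) or Bo-72 (q = 0.688); the cluster is the binomial expansion (p + q)^2.
P(M) = 0.312^2 = 0.097344
P(M+2) = 2 × 0.312^1 × 0.688^1 = 0.429312
P(M+4) = 0.688^2 = 0.473344
The M+4 peak is largest (0.473344); scaling to 100 gives 20.6 : 90.7 : 100.0.

20.6 : 90.7 : 100.0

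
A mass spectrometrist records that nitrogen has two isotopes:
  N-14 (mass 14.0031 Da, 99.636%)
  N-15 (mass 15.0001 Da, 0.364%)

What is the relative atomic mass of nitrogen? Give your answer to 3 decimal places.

14.007 Da

Average mass = Σ (abundance × isotope mass) = 0.99636 × 14.0031 + 0.00364 × 15.0001
= 13.95213 + 0.05460 = 14.00673 Da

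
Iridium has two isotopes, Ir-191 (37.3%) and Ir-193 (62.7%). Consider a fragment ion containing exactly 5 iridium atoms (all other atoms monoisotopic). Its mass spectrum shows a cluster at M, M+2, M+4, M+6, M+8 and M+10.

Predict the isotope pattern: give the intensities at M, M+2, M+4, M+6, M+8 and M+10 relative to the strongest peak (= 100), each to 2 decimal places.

2.11 : 17.70 : 59.49 : 100.00 : 84.05 : 28.26

Each Ir atom is independently Ir-191 (p = 0.373) or Ir-193 (q = 0.627); the cluster is the binomial expansion (p + q)^5.
P(M) = 0.373^5 = 0.007220
P(M+2) = 5 × 0.373^4 × 0.627^1 = 0.060684
P(M+4) = 10 × 0.373^3 × 0.627^2 = 0.204015
P(M+6) = 10 × 0.373^2 × 0.627^3 = 0.342942
P(M+8) = 5 × 0.373^1 × 0.627^4 = 0.288237
P(M+10) = 0.627^5 = 0.096903
The M+6 peak is largest (0.342942); scaling to 100 gives 2.11 : 17.70 : 59.49 : 100.00 : 84.05 : 28.26.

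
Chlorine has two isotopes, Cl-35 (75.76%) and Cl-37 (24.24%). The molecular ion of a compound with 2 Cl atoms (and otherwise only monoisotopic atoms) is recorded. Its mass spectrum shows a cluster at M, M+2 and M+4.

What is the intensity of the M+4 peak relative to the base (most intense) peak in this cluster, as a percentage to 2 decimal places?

10.24%

Binomial terms of (0.7576 + 0.2424)^2: M 0.5740, M+2 0.3673, M+4 0.0588 → M is the base peak.
P(M) = C(2,0) × 0.7576^2 × 0.2424^0 = 1 × 0.57395776 × 1.0000 = 0.573958 (base)
P(M+4) = C(2,2) × 0.7576^0 × 0.2424^2 = 1 × 1.0000 × 0.05875776 = 0.058758
Relative intensity = 0.058758 / 0.573958 × 100 = 10.24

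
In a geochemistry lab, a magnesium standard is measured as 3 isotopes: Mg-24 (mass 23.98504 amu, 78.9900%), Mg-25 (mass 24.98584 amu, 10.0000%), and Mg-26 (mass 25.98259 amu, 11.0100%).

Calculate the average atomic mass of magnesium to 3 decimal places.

Average mass = Σ (abundance × isotope mass) = 0.789900 × 23.98504 + 0.100000 × 24.98584 + 0.110100 × 25.98259
= 18.945783 + 2.498584 + 2.860683 = 24.305050 amu

24.305 amu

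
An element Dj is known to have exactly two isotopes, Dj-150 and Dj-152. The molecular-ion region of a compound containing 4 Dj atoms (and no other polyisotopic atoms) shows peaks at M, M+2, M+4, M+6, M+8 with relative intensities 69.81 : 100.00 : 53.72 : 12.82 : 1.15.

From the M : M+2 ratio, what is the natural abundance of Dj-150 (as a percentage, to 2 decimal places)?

73.63%

If p is the fraction of Dj that is Dj-150, then I(M+2)/I(M) = [C(4,1)·p^3·(1−p)] / p^4 = 4·(1−p)/p = 100.00/69.81 = 1.4325
(1−p)/p = 1.4325/4 = 0.3581  ⇒  p = 1/(1 + 0.3581) = 0.7363
Dj-150: 73.63%, Dj-152: 26.37%.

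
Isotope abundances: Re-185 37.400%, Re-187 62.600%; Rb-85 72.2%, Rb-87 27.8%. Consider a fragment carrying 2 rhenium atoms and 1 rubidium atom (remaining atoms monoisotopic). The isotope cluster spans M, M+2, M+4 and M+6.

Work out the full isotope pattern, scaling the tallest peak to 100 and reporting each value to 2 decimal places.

Rhenium pattern (n=2): 0.139876 : 0.468248 : 0.391876
Rubidium pattern (n=1): 0.7220 : 0.2780
Convolve the two distributions (both contribute in 2-u steps):
  M: 0.139876×0.7220 = 0.100990
  M+2: 0.139876×0.2780 + 0.468248×0.7220 = 0.376961
  M+4: 0.468248×0.2780 + 0.391876×0.7220 = 0.413107
  M+6: 0.391876×0.2780 = 0.108942
Scale to base peak (0.413107) = 100: 24.45 : 91.25 : 100.00 : 26.37

24.45 : 91.25 : 100.00 : 26.37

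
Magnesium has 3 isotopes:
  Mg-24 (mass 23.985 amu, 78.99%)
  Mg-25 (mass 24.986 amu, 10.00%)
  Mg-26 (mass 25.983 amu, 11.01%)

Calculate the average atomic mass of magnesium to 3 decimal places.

Average mass = Σ (abundance × isotope mass) = 0.7899 × 23.985 + 0.1000 × 24.986 + 0.1101 × 25.983
= 18.9458 + 2.4986 + 2.8607 = 24.3051 amu

24.305 amu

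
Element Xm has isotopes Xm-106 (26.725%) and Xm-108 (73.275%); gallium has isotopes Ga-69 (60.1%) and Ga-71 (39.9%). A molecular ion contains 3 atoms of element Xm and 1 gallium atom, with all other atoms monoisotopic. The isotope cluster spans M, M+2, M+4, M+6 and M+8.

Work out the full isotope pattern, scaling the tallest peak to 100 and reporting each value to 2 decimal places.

2.81 : 24.98 : 78.72 : 100.00 : 38.46

Element Xm pattern (n=3): 0.01908768 : 0.15700465 : 0.43047766 : 0.39343001
Gallium pattern (n=1): 0.6010 : 0.3990
Convolve the two distributions (both contribute in 2-u steps):
  M: 0.01908768×0.6010 = 0.011472
  M+2: 0.01908768×0.3990 + 0.15700465×0.6010 = 0.101976
  M+4: 0.15700465×0.3990 + 0.43047766×0.6010 = 0.321362
  M+6: 0.43047766×0.3990 + 0.39343001×0.6010 = 0.408212
  M+8: 0.39343001×0.3990 = 0.156979
Scale to base peak (0.408212) = 100: 2.81 : 24.98 : 78.72 : 100.00 : 38.46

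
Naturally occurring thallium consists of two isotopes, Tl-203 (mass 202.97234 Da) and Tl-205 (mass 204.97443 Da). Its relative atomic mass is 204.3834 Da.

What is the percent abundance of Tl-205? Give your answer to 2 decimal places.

Let x be the fractional abundance of Tl-203; then Tl-205 has abundance 1 − x.
202.97234·x + 204.97443·(1 − x) = 204.3834
(202.97234 − 204.97443)·x = 204.3834 − 204.97443
x = -0.59103 / -2.00209 = 0.29521 → 29.52% Tl-203, 70.48% Tl-205.

70.48%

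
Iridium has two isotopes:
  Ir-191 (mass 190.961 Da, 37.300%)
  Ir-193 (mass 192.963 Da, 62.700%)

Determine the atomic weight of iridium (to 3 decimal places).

192.216 Da

Weight each isotope mass by its fractional abundance: 0.37300 × 190.961 + 0.62700 × 192.963
= 71.2285 + 120.9878 = 192.2163 Da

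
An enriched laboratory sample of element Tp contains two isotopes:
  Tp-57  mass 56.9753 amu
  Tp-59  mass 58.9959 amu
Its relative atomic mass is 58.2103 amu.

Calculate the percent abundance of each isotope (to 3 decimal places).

Tp-57: 38.880%, Tp-59: 61.120%

Writing the weighted mean with unknown fraction x of Tp-57:
56.9753·x + 58.9959·(1 − x) = 58.2103
(56.9753 − 58.9959)·x = 58.2103 − 58.9959
x = -0.7856 / -2.0206 = 0.38880 → 38.880% Tp-57, 61.120% Tp-59.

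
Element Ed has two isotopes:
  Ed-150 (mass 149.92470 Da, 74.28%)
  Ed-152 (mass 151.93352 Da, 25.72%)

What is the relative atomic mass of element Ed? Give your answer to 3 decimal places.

150.441 Da

Weight each isotope mass by its fractional abundance: 0.7428 × 149.92470 + 0.2572 × 151.93352
= 111.364067 + 39.077301 = 150.441368 Da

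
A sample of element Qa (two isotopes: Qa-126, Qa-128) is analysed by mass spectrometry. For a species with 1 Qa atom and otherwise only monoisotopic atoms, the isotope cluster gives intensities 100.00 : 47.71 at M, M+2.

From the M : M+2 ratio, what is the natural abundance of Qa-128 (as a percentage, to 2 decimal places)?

Write p for the Qa-126 fraction. I(M+2)/I(M) = [C(1,1)·p^0·(1−p)] / p^1 = 1·(1−p)/p = 47.71/100.00 = 0.4771
(1−p)/p = 0.4771/1 = 0.4771  ⇒  p = 1/(1 + 0.4771) = 0.6770
Qa-126: 67.70%, Qa-128: 32.30%.

32.30%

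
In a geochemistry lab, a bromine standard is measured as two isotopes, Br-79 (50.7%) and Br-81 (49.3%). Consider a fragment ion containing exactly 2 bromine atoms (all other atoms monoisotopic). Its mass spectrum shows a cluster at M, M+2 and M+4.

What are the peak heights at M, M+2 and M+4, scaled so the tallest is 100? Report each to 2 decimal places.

51.42 : 100.00 : 48.62

Each Br atom is independently Br-79 (p = 0.507) or Br-81 (q = 0.493); the cluster is the binomial expansion (p + q)^2.
P(M) = 0.507^2 = 0.257049
P(M+2) = 2 × 0.507^1 × 0.493^1 = 0.499902
P(M+4) = 0.493^2 = 0.243049
The M+2 peak is largest (0.499902); scaling to 100 gives 51.42 : 100.00 : 48.62.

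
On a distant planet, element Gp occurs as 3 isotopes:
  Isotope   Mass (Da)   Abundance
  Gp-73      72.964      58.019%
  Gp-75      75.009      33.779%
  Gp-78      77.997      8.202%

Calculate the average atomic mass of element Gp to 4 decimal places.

Weight each isotope mass by its fractional abundance: 0.58019 × 72.964 + 0.33779 × 75.009 + 0.08202 × 77.997
= 42.33298 + 25.33729 + 6.39731 = 74.06758 Da

74.0676 Da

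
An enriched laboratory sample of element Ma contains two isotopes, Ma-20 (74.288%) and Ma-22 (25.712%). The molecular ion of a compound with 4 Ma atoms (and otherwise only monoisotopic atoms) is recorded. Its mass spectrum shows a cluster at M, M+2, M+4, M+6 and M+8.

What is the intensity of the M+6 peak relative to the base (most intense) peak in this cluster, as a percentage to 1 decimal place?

12.0%

Binomial terms of (0.74288 + 0.25712)^4: M 0.3046, M+2 0.4216, M+4 0.2189, M+6 0.0505, M+8 0.0044 → M+2 is the base peak.
P(M+2) = C(4,1) × 0.74288^3 × 0.25712^1 = 4 × 0.4099737 × 0.25712 = 0.421650 (base)
P(M+6) = C(4,3) × 0.74288^1 × 0.25712^3 = 4 × 0.74288 × 0.01699838 = 0.050511
Relative intensity = 0.050511 / 0.421650 × 100 = 12.0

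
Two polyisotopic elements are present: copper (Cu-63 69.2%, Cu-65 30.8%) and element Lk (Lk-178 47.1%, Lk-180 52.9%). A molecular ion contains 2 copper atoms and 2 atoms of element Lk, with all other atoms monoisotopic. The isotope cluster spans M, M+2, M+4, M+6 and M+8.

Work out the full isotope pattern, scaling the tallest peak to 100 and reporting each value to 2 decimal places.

Copper pattern (n=2): 0.478864 : 0.426272 : 0.094864
Element Lk pattern (n=2): 0.221841 : 0.498318 : 0.279841
Convolve the two distributions (both contribute in 2-u steps):
  M: 0.478864×0.221841 = 0.106232
  M+2: 0.478864×0.498318 + 0.426272×0.221841 = 0.333191
  M+4: 0.478864×0.279841 + 0.426272×0.498318 + 0.094864×0.221841 = 0.367470
  M+6: 0.426272×0.279841 + 0.094864×0.498318 = 0.166561
  M+8: 0.094864×0.279841 = 0.026547
Scale to base peak (0.367470) = 100: 28.91 : 90.67 : 100.00 : 45.33 : 7.22

28.91 : 90.67 : 100.00 : 45.33 : 7.22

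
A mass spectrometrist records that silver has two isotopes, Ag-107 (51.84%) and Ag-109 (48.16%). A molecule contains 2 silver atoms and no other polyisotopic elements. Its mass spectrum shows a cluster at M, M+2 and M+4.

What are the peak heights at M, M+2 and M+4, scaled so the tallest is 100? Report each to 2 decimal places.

53.82 : 100.00 : 46.45

Each Ag atom is independently Ag-107 (p = 0.5184) or Ag-109 (q = 0.4816); the cluster is the binomial expansion (p + q)^2.
P(M) = 0.5184^2 = 0.268739
P(M+2) = 2 × 0.5184^1 × 0.4816^1 = 0.499323
P(M+4) = 0.4816^2 = 0.231939
The M+2 peak is largest (0.499323); scaling to 100 gives 53.82 : 100.00 : 46.45.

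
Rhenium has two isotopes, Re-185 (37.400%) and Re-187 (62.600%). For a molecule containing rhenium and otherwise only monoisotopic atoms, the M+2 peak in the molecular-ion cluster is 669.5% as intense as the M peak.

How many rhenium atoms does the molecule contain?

With n Re atoms, P(M+2)/P(M) = C(n,1)·p^(n−1)q / p^n = n·q/p = n · 0.62600/0.37400.
n = 6.695 × 0.37400/0.62600 = 4.00 ≈ 4

4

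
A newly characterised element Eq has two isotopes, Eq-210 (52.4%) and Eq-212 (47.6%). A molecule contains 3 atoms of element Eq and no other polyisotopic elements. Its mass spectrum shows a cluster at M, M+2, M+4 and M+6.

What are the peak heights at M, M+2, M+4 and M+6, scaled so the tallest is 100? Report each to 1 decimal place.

36.7 : 100.0 : 90.8 : 27.5

Each Eq atom is independently Eq-210 (p = 0.524) or Eq-212 (q = 0.476); the cluster is the binomial expansion (p + q)^3.
P(M) = 0.524^3 = 0.143878
P(M+2) = 3 × 0.524^2 × 0.476^1 = 0.392095
P(M+4) = 3 × 0.524^1 × 0.476^2 = 0.356177
P(M+6) = 0.476^3 = 0.107850
The M+2 peak is largest (0.392095); scaling to 100 gives 36.7 : 100.0 : 90.8 : 27.5.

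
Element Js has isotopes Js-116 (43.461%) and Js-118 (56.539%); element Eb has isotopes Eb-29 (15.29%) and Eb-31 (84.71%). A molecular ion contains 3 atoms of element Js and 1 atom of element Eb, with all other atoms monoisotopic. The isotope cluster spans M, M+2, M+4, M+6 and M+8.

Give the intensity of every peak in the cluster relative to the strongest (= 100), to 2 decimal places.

3.30 : 31.13 : 88.03 : 100.00 : 40.22

Element Js pattern (n=3): 0.08209168 : 0.32038252 : 0.41678993 : 0.18073588
Element Eb pattern (n=1): 0.1529 : 0.8471
Convolve the two distributions (both contribute in 2-u steps):
  M: 0.08209168×0.1529 = 0.012552
  M+2: 0.08209168×0.8471 + 0.32038252×0.1529 = 0.118526
  M+4: 0.32038252×0.8471 + 0.41678993×0.1529 = 0.335123
  M+6: 0.41678993×0.8471 + 0.18073588×0.1529 = 0.380697
  M+8: 0.18073588×0.8471 = 0.153101
Scale to base peak (0.380697) = 100: 3.30 : 31.13 : 88.03 : 100.00 : 40.22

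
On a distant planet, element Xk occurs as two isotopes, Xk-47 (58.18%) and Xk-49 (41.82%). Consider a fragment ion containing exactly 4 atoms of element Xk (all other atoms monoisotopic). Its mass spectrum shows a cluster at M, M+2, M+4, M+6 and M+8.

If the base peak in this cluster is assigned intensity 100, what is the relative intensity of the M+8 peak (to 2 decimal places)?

(0.5818 + 0.4182)^4 gives M 0.1146, M+2 0.3294, M+4 0.3552, M+6 0.1702, M+8 0.0306; the largest is M+4.
P(M+4) = C(4,2) × 0.5818^2 × 0.4182^2 = 6 × 0.33849124 × 0.17489124 = 0.355195 (base)
P(M+8) = C(4,4) × 0.5818^0 × 0.4182^4 = 1 × 1.0000 × 0.03058695 = 0.030587
Relative intensity = 0.030587 / 0.355195 × 100 = 8.61

8.61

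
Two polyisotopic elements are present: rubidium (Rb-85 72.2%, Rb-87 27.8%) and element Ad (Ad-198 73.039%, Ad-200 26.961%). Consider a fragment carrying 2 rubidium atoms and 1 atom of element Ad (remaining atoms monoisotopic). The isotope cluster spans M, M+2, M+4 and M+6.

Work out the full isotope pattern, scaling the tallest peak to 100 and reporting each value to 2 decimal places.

Rubidium pattern (n=2): 0.521284 : 0.401432 : 0.077284
Element Ad pattern (n=1): 0.73039 : 0.26961
Convolve the two distributions (both contribute in 2-u steps):
  M: 0.521284×0.73039 = 0.380741
  M+2: 0.521284×0.26961 + 0.401432×0.73039 = 0.433745
  M+4: 0.401432×0.26961 + 0.077284×0.73039 = 0.164678
  M+6: 0.077284×0.26961 = 0.020837
Scale to base peak (0.433745) = 100: 87.78 : 100.00 : 37.97 : 4.80

87.78 : 100.00 : 37.97 : 4.80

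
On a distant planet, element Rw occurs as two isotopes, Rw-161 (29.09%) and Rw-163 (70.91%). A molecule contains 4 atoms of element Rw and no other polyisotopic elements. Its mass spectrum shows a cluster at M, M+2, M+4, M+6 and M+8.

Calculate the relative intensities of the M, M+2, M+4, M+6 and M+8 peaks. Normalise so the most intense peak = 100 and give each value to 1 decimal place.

1.7 : 16.8 : 61.5 : 100.0 : 60.9

The 4 Rw atoms are independent, so intensities follow the terms of (0.2909 + 0.7091)^4.
P(M) = 0.2909^4 = 0.007161
P(M+2) = 4 × 0.2909^3 × 0.7091^1 = 0.069823
P(M+4) = 6 × 0.2909^2 × 0.7091^2 = 0.255302
P(M+6) = 4 × 0.2909^1 × 0.7091^3 = 0.414884
P(M+8) = 0.7091^4 = 0.252831
The M+6 peak is largest (0.414884); scaling to 100 gives 1.7 : 16.8 : 61.5 : 100.0 : 60.9.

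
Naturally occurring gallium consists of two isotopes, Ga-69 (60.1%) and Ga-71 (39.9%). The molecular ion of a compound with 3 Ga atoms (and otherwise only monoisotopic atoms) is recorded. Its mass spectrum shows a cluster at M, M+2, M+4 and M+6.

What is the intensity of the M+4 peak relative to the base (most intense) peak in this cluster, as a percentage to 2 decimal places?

Term probabilities: M 0.2171, M+2 0.4324, M+4 0.2870, M+6 0.0635. Base peak = M+2.
P(M+2) = C(3,1) × 0.601^2 × 0.399^1 = 3 × 0.361201 × 0.3990 = 0.432358 (base)
P(M+4) = C(3,2) × 0.601^1 × 0.399^2 = 3 × 0.6010 × 0.159201 = 0.287039
Relative intensity = 0.287039 / 0.432358 × 100 = 66.39

66.39%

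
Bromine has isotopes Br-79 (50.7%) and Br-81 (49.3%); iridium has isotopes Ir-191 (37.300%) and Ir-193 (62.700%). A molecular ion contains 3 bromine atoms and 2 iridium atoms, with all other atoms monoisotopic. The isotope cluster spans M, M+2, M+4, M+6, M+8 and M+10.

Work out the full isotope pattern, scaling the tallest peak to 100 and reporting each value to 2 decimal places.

5.35 : 33.58 : 82.73 : 100.00 : 59.40 : 13.89

Bromine pattern (n=3): 0.13032384 : 0.38017547 : 0.36967753 : 0.11982316
Iridium pattern (n=2): 0.139129 : 0.467742 : 0.393129
Convolve the two distributions (both contribute in 2-u steps):
  M: 0.13032384×0.139129 = 0.018132
  M+2: 0.13032384×0.467742 + 0.38017547×0.139129 = 0.113851
  M+4: 0.13032384×0.393129 + 0.38017547×0.467742 + 0.36967753×0.139129 = 0.280491
  M+6: 0.38017547×0.393129 + 0.36967753×0.467742 + 0.11982316×0.139129 = 0.339043
  M+8: 0.36967753×0.393129 + 0.11982316×0.467742 = 0.201377
  M+10: 0.11982316×0.393129 = 0.047106
Scale to base peak (0.339043) = 100: 5.35 : 33.58 : 82.73 : 100.00 : 59.40 : 13.89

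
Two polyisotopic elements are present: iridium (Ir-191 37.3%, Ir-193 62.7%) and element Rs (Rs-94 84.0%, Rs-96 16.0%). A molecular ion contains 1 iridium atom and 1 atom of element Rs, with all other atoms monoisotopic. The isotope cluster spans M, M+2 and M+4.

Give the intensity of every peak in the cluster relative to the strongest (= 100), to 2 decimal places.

Iridium pattern (n=1): 0.3730 : 0.6270
Element Rs pattern (n=1): 0.8400 : 0.1600
Convolve the two distributions (both contribute in 2-u steps):
  M: 0.3730×0.8400 = 0.313320
  M+2: 0.3730×0.1600 + 0.6270×0.8400 = 0.586360
  M+4: 0.6270×0.1600 = 0.100320
Scale to base peak (0.586360) = 100: 53.43 : 100.00 : 17.11

53.43 : 100.00 : 17.11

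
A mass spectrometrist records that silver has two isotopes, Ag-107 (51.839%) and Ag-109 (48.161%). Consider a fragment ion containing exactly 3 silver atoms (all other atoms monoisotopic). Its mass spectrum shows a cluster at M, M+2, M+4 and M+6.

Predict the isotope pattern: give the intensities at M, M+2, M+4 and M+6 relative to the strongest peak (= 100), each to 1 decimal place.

35.9 : 100.0 : 92.9 : 28.8

The 3 Ag atoms are independent, so intensities follow the terms of (0.51839 + 0.48161)^3.
P(M) = 0.51839^3 = 0.139306
P(M+2) = 3 × 0.51839^2 × 0.48161^1 = 0.388267
P(M+4) = 3 × 0.51839^1 × 0.48161^2 = 0.360719
P(M+6) = 0.48161^3 = 0.111709
The M+2 peak is largest (0.388267); scaling to 100 gives 35.9 : 100.0 : 92.9 : 28.8.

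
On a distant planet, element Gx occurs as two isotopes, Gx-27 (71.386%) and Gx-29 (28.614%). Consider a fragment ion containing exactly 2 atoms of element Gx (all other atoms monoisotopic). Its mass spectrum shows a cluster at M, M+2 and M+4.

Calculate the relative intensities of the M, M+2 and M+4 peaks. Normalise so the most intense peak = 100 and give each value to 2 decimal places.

100.00 : 80.17 : 16.07

Expanding (0.71386 + 0.28614)^2:
P(M) = 0.71386^2 = 0.509596
P(M+2) = 2 × 0.71386^1 × 0.28614^1 = 0.408528
P(M+4) = 0.28614^2 = 0.081876
The M peak is largest (0.509596); scaling to 100 gives 100.00 : 80.17 : 16.07.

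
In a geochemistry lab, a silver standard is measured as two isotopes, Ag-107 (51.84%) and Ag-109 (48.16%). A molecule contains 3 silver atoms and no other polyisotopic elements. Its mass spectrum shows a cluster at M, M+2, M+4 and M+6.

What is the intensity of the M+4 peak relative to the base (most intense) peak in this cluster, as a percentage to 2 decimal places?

Binomial terms of (0.5184 + 0.4816)^3: M 0.1393, M+2 0.3883, M+4 0.3607, M+6 0.1117 → M+2 is the base peak.
P(M+2) = C(3,1) × 0.5184^2 × 0.4816^1 = 3 × 0.26873856 × 0.4816 = 0.388273 (base)
P(M+4) = C(3,2) × 0.5184^1 × 0.4816^2 = 3 × 0.5184 × 0.23193856 = 0.360711
Relative intensity = 0.360711 / 0.388273 × 100 = 92.90

92.90%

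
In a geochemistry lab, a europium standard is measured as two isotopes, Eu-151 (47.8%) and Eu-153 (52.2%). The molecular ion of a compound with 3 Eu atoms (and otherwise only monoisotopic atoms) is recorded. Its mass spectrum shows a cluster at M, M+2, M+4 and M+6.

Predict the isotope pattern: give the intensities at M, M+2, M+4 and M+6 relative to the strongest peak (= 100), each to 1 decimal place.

The 3 Eu atoms are independent, so intensities follow the terms of (0.478 + 0.522)^3.
P(M) = 0.478^3 = 0.109215
P(M+2) = 3 × 0.478^2 × 0.522^1 = 0.357806
P(M+4) = 3 × 0.478^1 × 0.522^2 = 0.390742
P(M+6) = 0.522^3 = 0.142237
The M+4 peak is largest (0.390742); scaling to 100 gives 28.0 : 91.6 : 100.0 : 36.4.

28.0 : 91.6 : 100.0 : 36.4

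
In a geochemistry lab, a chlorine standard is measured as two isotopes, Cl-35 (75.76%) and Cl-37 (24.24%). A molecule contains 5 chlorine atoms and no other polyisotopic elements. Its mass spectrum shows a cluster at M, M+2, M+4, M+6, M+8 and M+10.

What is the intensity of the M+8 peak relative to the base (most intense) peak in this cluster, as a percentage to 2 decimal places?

3.28%

Term probabilities: M 0.2496, M+2 0.3993, M+4 0.2555, M+6 0.0817, M+8 0.0131, M+10 0.0008. Base peak = M+2.
P(M+2) = C(5,1) × 0.7576^4 × 0.2424^1 = 5 × 0.32942751 × 0.2424 = 0.399266 (base)
P(M+8) = C(5,4) × 0.7576^1 × 0.2424^4 = 5 × 0.7576 × 0.00345247 = 0.013078
Relative intensity = 0.013078 / 0.399266 × 100 = 3.28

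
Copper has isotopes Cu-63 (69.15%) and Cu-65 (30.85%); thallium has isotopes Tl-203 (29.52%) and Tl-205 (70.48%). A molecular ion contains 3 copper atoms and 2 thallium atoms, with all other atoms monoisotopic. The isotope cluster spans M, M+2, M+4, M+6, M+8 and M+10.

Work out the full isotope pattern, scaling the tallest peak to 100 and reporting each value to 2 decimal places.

7.88 : 48.18 : 100.00 : 83.30 : 30.17 : 3.99

Copper pattern (n=3): 0.33065611 : 0.44254842 : 0.19743483 : 0.02936064
Thallium pattern (n=2): 0.08714304 : 0.41611392 : 0.49674304
Convolve the two distributions (both contribute in 2-u steps):
  M: 0.33065611×0.08714304 = 0.028814
  M+2: 0.33065611×0.41611392 + 0.44254842×0.08714304 = 0.176156
  M+4: 0.33065611×0.49674304 + 0.44254842×0.41611392 + 0.19743483×0.08714304 = 0.365607
  M+6: 0.44254842×0.49674304 + 0.19743483×0.41611392 + 0.02936064×0.08714304 = 0.304547
  M+8: 0.19743483×0.49674304 + 0.02936064×0.41611392 = 0.110292
  M+10: 0.02936064×0.49674304 = 0.014585
Scale to base peak (0.365607) = 100: 7.88 : 48.18 : 100.00 : 83.30 : 30.17 : 3.99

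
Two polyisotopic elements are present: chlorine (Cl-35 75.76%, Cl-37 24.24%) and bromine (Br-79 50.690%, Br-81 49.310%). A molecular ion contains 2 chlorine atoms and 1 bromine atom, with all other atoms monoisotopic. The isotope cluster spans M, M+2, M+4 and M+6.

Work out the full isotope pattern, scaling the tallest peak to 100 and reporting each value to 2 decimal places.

Chlorine pattern (n=2): 0.57395776 : 0.36728448 : 0.05875776
Bromine pattern (n=1): 0.5069 : 0.4931
Convolve the two distributions (both contribute in 2-u steps):
  M: 0.57395776×0.5069 = 0.290939
  M+2: 0.57395776×0.4931 + 0.36728448×0.5069 = 0.469195
  M+4: 0.36728448×0.4931 + 0.05875776×0.5069 = 0.210892
  M+6: 0.05875776×0.4931 = 0.028973
Scale to base peak (0.469195) = 100: 62.01 : 100.00 : 44.95 : 6.18

62.01 : 100.00 : 44.95 : 6.18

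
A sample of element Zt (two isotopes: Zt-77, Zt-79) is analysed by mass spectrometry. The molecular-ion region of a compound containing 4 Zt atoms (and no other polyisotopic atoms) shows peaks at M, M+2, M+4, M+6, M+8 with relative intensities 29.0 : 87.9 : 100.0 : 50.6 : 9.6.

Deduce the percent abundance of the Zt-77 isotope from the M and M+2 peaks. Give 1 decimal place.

If p is the fraction of Zt that is Zt-77, then I(M+2)/I(M) = [C(4,1)·p^3·(1−p)] / p^4 = 4·(1−p)/p = 87.9/29.0 = 3.0310
(1−p)/p = 3.0310/4 = 0.7578  ⇒  p = 1/(1 + 0.7578) = 0.5689
Zt-77: 56.9%, Zt-79: 43.1%.

56.9%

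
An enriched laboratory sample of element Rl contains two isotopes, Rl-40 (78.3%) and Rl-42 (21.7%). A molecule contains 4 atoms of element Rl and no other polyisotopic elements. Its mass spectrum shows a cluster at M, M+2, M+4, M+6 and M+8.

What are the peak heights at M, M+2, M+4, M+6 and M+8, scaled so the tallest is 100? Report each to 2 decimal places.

90.21 : 100.00 : 41.57 : 7.68 : 0.53

Each Rl atom is independently Rl-40 (p = 0.783) or Rl-42 (q = 0.217); the cluster is the binomial expansion (p + q)^4.
P(M) = 0.783^4 = 0.375878
P(M+2) = 4 × 0.783^3 × 0.217^1 = 0.416682
P(M+4) = 6 × 0.783^2 × 0.217^2 = 0.173218
P(M+6) = 4 × 0.783^1 × 0.217^3 = 0.032004
P(M+8) = 0.217^4 = 0.002217
The M+2 peak is largest (0.416682); scaling to 100 gives 90.21 : 100.00 : 41.57 : 7.68 : 0.53.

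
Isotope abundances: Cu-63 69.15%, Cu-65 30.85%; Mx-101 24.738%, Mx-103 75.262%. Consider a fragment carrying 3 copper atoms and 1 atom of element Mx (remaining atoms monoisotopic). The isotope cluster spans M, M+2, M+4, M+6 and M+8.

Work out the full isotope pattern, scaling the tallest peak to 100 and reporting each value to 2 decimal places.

21.42 : 93.83 : 100.00 : 40.81 : 5.79

Copper pattern (n=3): 0.33065611 : 0.44254842 : 0.19743483 : 0.02936064
Element Mx pattern (n=1): 0.24738 : 0.75262
Convolve the two distributions (both contribute in 2-u steps):
  M: 0.33065611×0.24738 = 0.081798
  M+2: 0.33065611×0.75262 + 0.44254842×0.24738 = 0.358336
  M+4: 0.44254842×0.75262 + 0.19743483×0.24738 = 0.381912
  M+6: 0.19743483×0.75262 + 0.02936064×0.24738 = 0.155857
  M+8: 0.02936064×0.75262 = 0.022097
Scale to base peak (0.381912) = 100: 21.42 : 93.83 : 100.00 : 40.81 : 5.79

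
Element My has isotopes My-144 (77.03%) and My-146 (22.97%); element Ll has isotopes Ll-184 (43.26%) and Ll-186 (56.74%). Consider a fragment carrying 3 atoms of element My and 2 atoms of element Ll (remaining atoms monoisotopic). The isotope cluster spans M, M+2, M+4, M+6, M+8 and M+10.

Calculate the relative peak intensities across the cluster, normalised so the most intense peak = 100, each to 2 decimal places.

Element My pattern (n=3): 0.45706682 : 0.40888582 : 0.12192791 : 0.01211945
Element Ll pattern (n=2): 0.18714276 : 0.49091448 : 0.32194276
Convolve the two distributions (both contribute in 2-u steps):
  M: 0.45706682×0.18714276 = 0.085537
  M+2: 0.45706682×0.49091448 + 0.40888582×0.18714276 = 0.300901
  M+4: 0.45706682×0.32194276 + 0.40888582×0.49091448 + 0.12192791×0.18714276 = 0.370695
  M+6: 0.40888582×0.32194276 + 0.12192791×0.49091448 + 0.01211945×0.18714276 = 0.193762
  M+8: 0.12192791×0.32194276 + 0.01211945×0.49091448 = 0.045203
  M+10: 0.01211945×0.32194276 = 0.003902
Scale to base peak (0.370695) = 100: 23.07 : 81.17 : 100.00 : 52.27 : 12.19 : 1.05

23.07 : 81.17 : 100.00 : 52.27 : 12.19 : 1.05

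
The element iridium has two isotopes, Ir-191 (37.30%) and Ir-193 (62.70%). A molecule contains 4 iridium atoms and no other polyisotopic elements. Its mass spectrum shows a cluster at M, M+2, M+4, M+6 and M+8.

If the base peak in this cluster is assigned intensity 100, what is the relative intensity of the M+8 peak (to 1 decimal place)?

42.0

(0.3730 + 0.6270)^4 gives M 0.0194, M+2 0.1302, M+4 0.3282, M+6 0.3678, M+8 0.1546; the largest is M+6.
P(M+6) = C(4,3) × 0.3730^1 × 0.6270^3 = 4 × 0.3730 × 0.24649188 = 0.367766 (base)
P(M+8) = C(4,4) × 0.3730^0 × 0.6270^4 = 1 × 1.0000 × 0.15455041 = 0.154550
Relative intensity = 0.154550 / 0.367766 × 100 = 42.0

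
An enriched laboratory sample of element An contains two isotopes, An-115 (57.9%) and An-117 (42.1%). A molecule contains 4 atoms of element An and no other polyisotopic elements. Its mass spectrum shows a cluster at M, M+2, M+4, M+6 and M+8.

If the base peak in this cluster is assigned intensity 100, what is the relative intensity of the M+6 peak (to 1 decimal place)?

(0.579 + 0.421)^4 gives M 0.1124, M+2 0.3269, M+4 0.3565, M+6 0.1728, M+8 0.0314; the largest is M+4.
P(M+4) = C(4,2) × 0.579^2 × 0.421^2 = 6 × 0.335241 × 0.177241 = 0.356511 (base)
P(M+6) = C(4,3) × 0.579^1 × 0.421^3 = 4 × 0.5790 × 0.07461846 = 0.172816
Relative intensity = 0.172816 / 0.356511 × 100 = 48.5

48.5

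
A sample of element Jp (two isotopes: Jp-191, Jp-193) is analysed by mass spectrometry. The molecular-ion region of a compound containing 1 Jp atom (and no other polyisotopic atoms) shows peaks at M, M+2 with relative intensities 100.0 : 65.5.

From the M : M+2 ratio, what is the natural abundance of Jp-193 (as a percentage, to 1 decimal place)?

Write p for the Jp-191 fraction. I(M+2)/I(M) = [C(1,1)·p^0·(1−p)] / p^1 = 1·(1−p)/p = 65.5/100.0 = 0.6550
(1−p)/p = 0.6550/1 = 0.6550  ⇒  p = 1/(1 + 0.6550) = 0.6042
Jp-191: 60.4%, Jp-193: 39.6%.

39.6%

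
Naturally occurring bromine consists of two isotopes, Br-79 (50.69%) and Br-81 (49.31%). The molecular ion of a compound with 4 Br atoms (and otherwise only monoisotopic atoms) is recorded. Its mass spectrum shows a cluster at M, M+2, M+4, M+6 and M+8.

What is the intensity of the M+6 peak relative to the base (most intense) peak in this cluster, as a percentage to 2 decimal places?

Binomial terms of (0.5069 + 0.4931)^4: M 0.0660, M+2 0.2569, M+4 0.3749, M+6 0.2431, M+8 0.0591 → M+4 is the base peak.
P(M+4) = C(4,2) × 0.5069^2 × 0.4931^2 = 6 × 0.25694761 × 0.24314761 = 0.374857 (base)
P(M+6) = C(4,3) × 0.5069^1 × 0.4931^3 = 4 × 0.5069 × 0.11989609 = 0.243101
Relative intensity = 0.243101 / 0.374857 × 100 = 64.85

64.85%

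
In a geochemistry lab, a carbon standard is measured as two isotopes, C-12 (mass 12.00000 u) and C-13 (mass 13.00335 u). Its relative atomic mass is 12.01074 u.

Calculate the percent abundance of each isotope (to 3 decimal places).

C-12: 98.930%, C-13: 1.070%

With x = fraction of C-12 (so C-13 is 1 − x):
12.00000·x + 13.00335·(1 − x) = 12.01074
(12.00000 − 13.00335)·x = 12.01074 − 13.00335
x = -0.99261 / -1.00335 = 0.98930 → 98.930% C-12, 1.070% C-13.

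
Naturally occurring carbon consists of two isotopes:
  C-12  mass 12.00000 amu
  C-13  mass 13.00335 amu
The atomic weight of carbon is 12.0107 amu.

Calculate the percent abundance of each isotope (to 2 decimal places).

Writing the weighted mean with unknown fraction x of C-12:
12.00000·x + 13.00335·(1 − x) = 12.0107
(12.00000 − 13.00335)·x = 12.0107 − 13.00335
x = -0.99265 / -1.00335 = 0.98934 → 98.93% C-12, 1.07% C-13.

C-12: 98.93%, C-13: 1.07%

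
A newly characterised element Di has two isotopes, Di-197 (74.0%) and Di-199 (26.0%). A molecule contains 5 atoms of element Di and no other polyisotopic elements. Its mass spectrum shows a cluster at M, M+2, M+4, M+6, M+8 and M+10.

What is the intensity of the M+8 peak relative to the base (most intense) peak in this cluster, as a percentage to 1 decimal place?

Term probabilities: M 0.2219, M+2 0.3898, M+4 0.2739, M+6 0.0962, M+8 0.0169, M+10 0.0012. Base peak = M+2.
P(M+2) = C(5,1) × 0.740^4 × 0.260^1 = 5 × 0.29986576 × 0.2600 = 0.389825 (base)
P(M+8) = C(5,4) × 0.740^1 × 0.260^4 = 5 × 0.7400 × 0.00456976 = 0.016908
Relative intensity = 0.016908 / 0.389825 × 100 = 4.3

4.3%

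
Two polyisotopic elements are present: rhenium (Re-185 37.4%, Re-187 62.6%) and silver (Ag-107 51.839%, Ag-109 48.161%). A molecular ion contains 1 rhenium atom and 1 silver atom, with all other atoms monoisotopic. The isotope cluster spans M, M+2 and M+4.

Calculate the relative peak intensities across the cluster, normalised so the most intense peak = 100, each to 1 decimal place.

Rhenium pattern (n=1): 0.3740 : 0.6260
Silver pattern (n=1): 0.51839 : 0.48161
Convolve the two distributions (both contribute in 2-u steps):
  M: 0.3740×0.51839 = 0.193878
  M+2: 0.3740×0.48161 + 0.6260×0.51839 = 0.504634
  M+4: 0.6260×0.48161 = 0.301488
Scale to base peak (0.504634) = 100: 38.4 : 100.0 : 59.7

38.4 : 100.0 : 59.7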